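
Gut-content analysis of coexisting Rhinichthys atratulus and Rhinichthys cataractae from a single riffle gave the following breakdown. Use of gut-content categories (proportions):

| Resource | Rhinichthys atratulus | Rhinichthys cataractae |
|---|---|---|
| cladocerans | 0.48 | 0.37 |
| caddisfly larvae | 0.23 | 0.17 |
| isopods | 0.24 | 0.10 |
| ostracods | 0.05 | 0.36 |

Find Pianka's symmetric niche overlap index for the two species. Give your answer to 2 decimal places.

0.80

Σ p₁ᵢp₂ᵢ = 0.1776 + 0.0391 + 0.0240 + 0.0180 = 0.2587
Σp_1ᵢ² = 0.48² + 0.23² + 0.24² + 0.05² = 0.2304 + 0.0529 + 0.0576 + 0.0025 = 0.3434
Σp_2ᵢ² = 0.37² + 0.17² + 0.10² + 0.36² = 0.1369 + 0.0289 + 0.0100 + 0.1296 = 0.3054
O = 0.2587 / √(0.3434 × 0.3054) = 0.2587 / 0.32384 = 0.7989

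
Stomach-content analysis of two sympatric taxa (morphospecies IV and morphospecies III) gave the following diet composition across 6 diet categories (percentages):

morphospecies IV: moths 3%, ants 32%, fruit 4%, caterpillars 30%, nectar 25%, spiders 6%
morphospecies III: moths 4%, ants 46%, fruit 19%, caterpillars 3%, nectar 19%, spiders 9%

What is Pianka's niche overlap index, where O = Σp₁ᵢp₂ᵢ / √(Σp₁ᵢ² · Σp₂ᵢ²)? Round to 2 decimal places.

0.79

Convert percentages to proportions (divide by 100).
Σ p₁ᵢp₂ᵢ = 0.0012 + 0.1472 + 0.0076 + 0.0090 + 0.0475 + 0.0054 = 0.2179
Σp_1ᵢ² = 0.03² + 0.32² + 0.04² + 0.30² + 0.25² + 0.06² = 0.0009 + 0.1024 + 0.0016 + 0.0900 + 0.0625 + 0.0036 = 0.2610
Σp_2ᵢ² = 0.04² + 0.46² + 0.19² + 0.03² + 0.19² + 0.09² = 0.0016 + 0.2116 + 0.0361 + 0.0009 + 0.0361 + 0.0081 = 0.2944
O = 0.2179 / √(0.2610 × 0.2944) = 0.2179 / 0.27720 = 0.7861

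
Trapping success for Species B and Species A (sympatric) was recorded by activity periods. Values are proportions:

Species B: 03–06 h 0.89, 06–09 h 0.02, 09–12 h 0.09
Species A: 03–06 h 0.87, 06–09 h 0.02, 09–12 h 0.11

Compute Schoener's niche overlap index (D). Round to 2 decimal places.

Σ|p₁ᵢ − p₂ᵢ| = 0.02 + 0.00 + 0.02 = 0.04
D = 1 − ½ × 0.04 = 1 − 0.020 = 0.9800

0.98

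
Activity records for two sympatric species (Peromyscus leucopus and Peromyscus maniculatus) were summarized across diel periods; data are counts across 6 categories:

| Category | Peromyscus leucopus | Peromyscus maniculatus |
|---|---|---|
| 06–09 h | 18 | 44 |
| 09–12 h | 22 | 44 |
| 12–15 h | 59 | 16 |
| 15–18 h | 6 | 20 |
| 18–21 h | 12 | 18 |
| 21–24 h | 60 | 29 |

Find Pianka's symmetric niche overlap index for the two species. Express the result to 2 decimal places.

0.71

Proportions for Peromyscus leucopus (n=177): 18/177=0.1017, 22/177=0.1243, 59/177=0.3333, 6/177=0.0339, 12/177=0.0678, 60/177=0.3390
Proportions for Peromyscus maniculatus (n=171): 44/171=0.2573, 44/171=0.2573, 16/171=0.0936, 20/171=0.1170, 18/171=0.1053, 29/171=0.1696
Σ p₁ᵢp₂ᵢ = 0.026167 + 0.031982 + 0.031197 + 0.003966 + 0.007139 + 0.057494 = 0.157945
Σp_1ᵢ² = 0.1017² + 0.1243² + 0.3333² + 0.0339² + 0.0678² + 0.3390² = 0.010343 + 0.015450 + 0.111089 + 0.001149 + 0.004597 + 0.114921 = 0.257549
Σp_2ᵢ² = 0.2573² + 0.2573² + 0.0936² + 0.1170² + 0.1053² + 0.1696² = 0.066203 + 0.066203 + 0.008761 + 0.013689 + 0.011088 + 0.028764 = 0.194708
O = 0.157945 / √(0.257549 × 0.194708) = 0.157945 / 0.2239349 = 0.7053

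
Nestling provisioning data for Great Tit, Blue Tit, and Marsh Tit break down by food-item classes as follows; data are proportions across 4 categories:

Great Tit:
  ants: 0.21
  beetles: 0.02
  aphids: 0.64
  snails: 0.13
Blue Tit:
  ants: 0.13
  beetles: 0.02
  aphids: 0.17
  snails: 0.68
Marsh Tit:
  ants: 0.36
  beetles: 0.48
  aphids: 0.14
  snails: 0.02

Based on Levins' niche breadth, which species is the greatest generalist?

Σp_Greaᵢ² = 0.21² + 0.02² + 0.64² + 0.13² = 0.0441 + 0.0004 + 0.4096 + 0.0169 = 0.4710
B_Grea = 1 / 0.4710 = 2.1231
Σp_Blueᵢ² = 0.13² + 0.02² + 0.17² + 0.68² = 0.0169 + 0.0004 + 0.0289 + 0.4624 = 0.5086
B_Blue = 1 / 0.5086 = 1.9662
Σp_Marsᵢ² = 0.36² + 0.48² + 0.14² + 0.02² = 0.1296 + 0.2304 + 0.0196 + 0.0004 = 0.3800
B_Mars = 1 / 0.3800 = 2.6316
Highest B → broadest niche (most generalist): Marsh Tit (B = 2.63).

Marsh Tit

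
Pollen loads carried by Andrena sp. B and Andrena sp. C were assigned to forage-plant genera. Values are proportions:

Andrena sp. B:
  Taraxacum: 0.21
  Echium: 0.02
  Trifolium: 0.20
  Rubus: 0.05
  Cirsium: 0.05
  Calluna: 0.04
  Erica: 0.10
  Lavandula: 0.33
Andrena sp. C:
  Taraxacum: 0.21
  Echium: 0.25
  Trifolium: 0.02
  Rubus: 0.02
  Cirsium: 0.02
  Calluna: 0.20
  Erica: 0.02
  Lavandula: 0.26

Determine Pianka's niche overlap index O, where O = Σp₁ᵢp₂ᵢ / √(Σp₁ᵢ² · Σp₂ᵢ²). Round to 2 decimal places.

0.71

Σ p₁ᵢp₂ᵢ = 0.0441 + 0.0050 + 0.0040 + 0.0010 + 0.0010 + 0.0080 + 0.0020 + 0.0858 = 0.1509
Σp_1ᵢ² = 0.21² + 0.02² + 0.20² + 0.05² + 0.05² + 0.04² + 0.10² + 0.33² = 0.0441 + 0.0004 + 0.0400 + 0.0025 + 0.0025 + 0.0016 + 0.0100 + 0.1089 = 0.2100
Σp_2ᵢ² = 0.21² + 0.25² + 0.02² + 0.02² + 0.02² + 0.20² + 0.02² + 0.26² = 0.0441 + 0.0625 + 0.0004 + 0.0004 + 0.0004 + 0.0400 + 0.0004 + 0.0676 = 0.2158
O = 0.1509 / √(0.2100 × 0.2158) = 0.1509 / 0.21288 = 0.7089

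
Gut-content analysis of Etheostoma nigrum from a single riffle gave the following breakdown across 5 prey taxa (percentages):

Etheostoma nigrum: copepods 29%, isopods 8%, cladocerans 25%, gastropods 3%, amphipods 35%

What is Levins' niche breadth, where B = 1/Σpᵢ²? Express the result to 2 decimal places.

Convert percentages to proportions (divide by 100).
Σpᵢ² = 0.29² + 0.08² + 0.25² + 0.03² + 0.35² = 0.0841 + 0.0064 + 0.0625 + 0.0009 + 0.1225 = 0.2764
B = 1 / 0.2764 = 3.6179

3.62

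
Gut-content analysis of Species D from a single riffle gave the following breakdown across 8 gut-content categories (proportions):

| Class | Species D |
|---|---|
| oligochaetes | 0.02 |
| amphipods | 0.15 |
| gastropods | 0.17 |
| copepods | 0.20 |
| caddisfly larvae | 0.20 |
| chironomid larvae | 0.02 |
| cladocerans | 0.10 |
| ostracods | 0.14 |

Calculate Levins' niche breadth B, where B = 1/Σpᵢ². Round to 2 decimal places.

6.18

Σpᵢ² = 0.02² + 0.15² + 0.17² + 0.20² + 0.20² + 0.02² + 0.10² + 0.14² = 0.0004 + 0.0225 + 0.0289 + 0.0400 + 0.0400 + 0.0004 + 0.0100 + 0.0196 = 0.1618
B = 1 / 0.1618 = 6.1805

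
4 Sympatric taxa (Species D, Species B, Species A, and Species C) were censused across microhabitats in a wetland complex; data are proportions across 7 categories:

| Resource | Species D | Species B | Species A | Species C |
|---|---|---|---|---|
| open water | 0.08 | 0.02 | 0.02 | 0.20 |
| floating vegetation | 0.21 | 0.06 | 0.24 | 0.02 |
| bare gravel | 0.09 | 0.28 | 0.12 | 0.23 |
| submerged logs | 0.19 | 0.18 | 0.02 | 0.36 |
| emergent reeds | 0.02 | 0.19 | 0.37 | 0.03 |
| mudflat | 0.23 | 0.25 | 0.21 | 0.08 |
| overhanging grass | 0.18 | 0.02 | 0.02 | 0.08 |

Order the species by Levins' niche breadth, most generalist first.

Species D > Species B > Species C > Species A

Σp_Dᵢ² = 0.08² + 0.21² + 0.09² + 0.19² + 0.02² + 0.23² + 0.18² = 0.0064 + 0.0441 + 0.0081 + 0.0361 + 0.0004 + 0.0529 + 0.0324 = 0.1804
B_D = 1 / 0.1804 = 5.5432
Σp_Bᵢ² = 0.02² + 0.06² + 0.28² + 0.18² + 0.19² + 0.25² + 0.02² = 0.0004 + 0.0036 + 0.0784 + 0.0324 + 0.0361 + 0.0625 + 0.0004 = 0.2138
B_B = 1 / 0.2138 = 4.6773
Σp_Aᵢ² = 0.02² + 0.24² + 0.12² + 0.02² + 0.37² + 0.21² + 0.02² = 0.0004 + 0.0576 + 0.0144 + 0.0004 + 0.1369 + 0.0441 + 0.0004 = 0.2542
B_A = 1 / 0.2542 = 3.9339
Σp_Cᵢ² = 0.20² + 0.02² + 0.23² + 0.36² + 0.03² + 0.08² + 0.08² = 0.0400 + 0.0004 + 0.0529 + 0.1296 + 0.0009 + 0.0064 + 0.0064 = 0.2366
B_C = 1 / 0.2366 = 4.2265
Ranking by B (broadest → narrowest): Species D (5.54) > Species B (4.68) > Species C (4.23) > Species A (3.93)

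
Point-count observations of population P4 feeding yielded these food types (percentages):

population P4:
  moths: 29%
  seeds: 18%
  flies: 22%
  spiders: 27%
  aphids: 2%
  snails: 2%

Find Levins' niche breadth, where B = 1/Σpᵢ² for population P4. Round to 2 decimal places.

Convert percentages to proportions (divide by 100).
Σpᵢ² = 0.29² + 0.18² + 0.22² + 0.27² + 0.02² + 0.02² = 0.0841 + 0.0324 + 0.0484 + 0.0729 + 0.0004 + 0.0004 = 0.2386
B = 1 / 0.2386 = 4.1911

4.19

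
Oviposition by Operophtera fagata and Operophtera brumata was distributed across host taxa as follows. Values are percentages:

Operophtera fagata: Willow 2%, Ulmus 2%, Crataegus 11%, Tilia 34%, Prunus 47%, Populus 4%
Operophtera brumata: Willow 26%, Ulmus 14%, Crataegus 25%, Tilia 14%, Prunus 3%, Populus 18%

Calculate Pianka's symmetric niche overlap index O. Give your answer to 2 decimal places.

Convert percentages to proportions (divide by 100).
Σ p₁ᵢp₂ᵢ = 0.0052 + 0.0028 + 0.0275 + 0.0476 + 0.0141 + 0.0072 = 0.1044
Σp_1ᵢ² = 0.02² + 0.02² + 0.11² + 0.34² + 0.47² + 0.04² = 0.0004 + 0.0004 + 0.0121 + 0.1156 + 0.2209 + 0.0016 = 0.3510
Σp_2ᵢ² = 0.26² + 0.14² + 0.25² + 0.14² + 0.03² + 0.18² = 0.0676 + 0.0196 + 0.0625 + 0.0196 + 0.0009 + 0.0324 = 0.2026
O = 0.1044 / √(0.3510 × 0.2026) = 0.1044 / 0.26667 = 0.3915

0.39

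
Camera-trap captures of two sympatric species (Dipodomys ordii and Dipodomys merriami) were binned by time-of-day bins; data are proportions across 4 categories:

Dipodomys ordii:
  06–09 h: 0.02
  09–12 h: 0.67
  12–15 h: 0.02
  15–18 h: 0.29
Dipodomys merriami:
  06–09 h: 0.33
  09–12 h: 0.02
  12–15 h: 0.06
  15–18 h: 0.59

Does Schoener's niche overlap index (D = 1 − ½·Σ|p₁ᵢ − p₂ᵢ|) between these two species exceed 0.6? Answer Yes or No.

No

Σ|p₁ᵢ − p₂ᵢ| = 0.31 + 0.65 + 0.04 + 0.30 = 1.30
D = 1 − ½ × 1.30 = 1 − 0.650 = 0.3500
D = 0.3500 < 0.6 → No.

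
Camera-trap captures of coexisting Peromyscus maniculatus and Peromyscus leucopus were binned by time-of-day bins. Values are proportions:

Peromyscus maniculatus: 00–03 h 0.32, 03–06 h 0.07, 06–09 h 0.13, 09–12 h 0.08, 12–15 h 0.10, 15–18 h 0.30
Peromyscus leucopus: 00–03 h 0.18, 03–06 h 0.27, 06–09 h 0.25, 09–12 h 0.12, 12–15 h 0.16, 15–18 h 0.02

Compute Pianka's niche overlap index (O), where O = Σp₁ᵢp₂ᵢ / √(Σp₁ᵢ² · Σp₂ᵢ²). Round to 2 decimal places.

Σ p₁ᵢp₂ᵢ = 0.0576 + 0.0189 + 0.0325 + 0.0096 + 0.0160 + 0.0060 = 0.1406
Σp_1ᵢ² = 0.32² + 0.07² + 0.13² + 0.08² + 0.10² + 0.30² = 0.1024 + 0.0049 + 0.0169 + 0.0064 + 0.0100 + 0.0900 = 0.2306
Σp_2ᵢ² = 0.18² + 0.27² + 0.25² + 0.12² + 0.16² + 0.02² = 0.0324 + 0.0729 + 0.0625 + 0.0144 + 0.0256 + 0.0004 = 0.2082
O = 0.1406 / √(0.2306 × 0.2082) = 0.1406 / 0.21911 = 0.6417

0.64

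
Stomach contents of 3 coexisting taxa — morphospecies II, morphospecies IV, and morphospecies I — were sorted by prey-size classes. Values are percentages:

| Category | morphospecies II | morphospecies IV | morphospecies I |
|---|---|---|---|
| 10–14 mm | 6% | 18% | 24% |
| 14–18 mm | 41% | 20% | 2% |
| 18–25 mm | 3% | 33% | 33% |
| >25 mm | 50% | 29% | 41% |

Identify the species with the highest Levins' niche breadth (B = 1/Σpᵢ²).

Convert percentages to proportions (divide by 100).
Σp_IIᵢ² = 0.06² + 0.41² + 0.03² + 0.50² = 0.0036 + 0.1681 + 0.0009 + 0.2500 = 0.4226
B_II = 1 / 0.4226 = 2.3663
Σp_IVᵢ² = 0.18² + 0.20² + 0.33² + 0.29² = 0.0324 + 0.0400 + 0.1089 + 0.0841 = 0.2654
B_IV = 1 / 0.2654 = 3.7679
Σp_Iᵢ² = 0.24² + 0.02² + 0.33² + 0.41² = 0.0576 + 0.0004 + 0.1089 + 0.1681 = 0.3350
B_I = 1 / 0.3350 = 2.9851
Highest B → broadest niche (most generalist): morphospecies IV (B = 3.77).

morphospecies IV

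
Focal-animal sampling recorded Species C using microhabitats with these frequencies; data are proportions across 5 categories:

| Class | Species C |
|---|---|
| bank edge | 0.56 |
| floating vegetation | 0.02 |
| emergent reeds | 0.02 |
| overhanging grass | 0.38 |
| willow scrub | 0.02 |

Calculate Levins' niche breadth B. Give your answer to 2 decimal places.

Σpᵢ² = 0.56² + 0.02² + 0.02² + 0.38² + 0.02² = 0.3136 + 0.0004 + 0.0004 + 0.1444 + 0.0004 = 0.4592
B = 1 / 0.4592 = 2.1777

2.18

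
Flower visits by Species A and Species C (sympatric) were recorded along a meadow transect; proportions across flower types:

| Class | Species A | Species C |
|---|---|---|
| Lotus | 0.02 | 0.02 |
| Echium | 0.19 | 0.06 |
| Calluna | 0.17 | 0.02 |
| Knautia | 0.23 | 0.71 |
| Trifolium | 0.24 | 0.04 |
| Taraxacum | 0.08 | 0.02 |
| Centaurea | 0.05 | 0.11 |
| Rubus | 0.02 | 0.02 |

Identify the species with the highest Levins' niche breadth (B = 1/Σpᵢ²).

Species A

Σp_Aᵢ² = 0.02² + 0.19² + 0.17² + 0.23² + 0.24² + 0.08² + 0.05² + 0.02² = 0.0004 + 0.0361 + 0.0289 + 0.0529 + 0.0576 + 0.0064 + 0.0025 + 0.0004 = 0.1852
B_A = 1 / 0.1852 = 5.3996
Σp_Cᵢ² = 0.02² + 0.06² + 0.02² + 0.71² + 0.04² + 0.02² + 0.11² + 0.02² = 0.0004 + 0.0036 + 0.0004 + 0.5041 + 0.0016 + 0.0004 + 0.0121 + 0.0004 = 0.5230
B_C = 1 / 0.5230 = 1.9120
Highest B → broadest niche (most generalist): Species A (B = 5.40).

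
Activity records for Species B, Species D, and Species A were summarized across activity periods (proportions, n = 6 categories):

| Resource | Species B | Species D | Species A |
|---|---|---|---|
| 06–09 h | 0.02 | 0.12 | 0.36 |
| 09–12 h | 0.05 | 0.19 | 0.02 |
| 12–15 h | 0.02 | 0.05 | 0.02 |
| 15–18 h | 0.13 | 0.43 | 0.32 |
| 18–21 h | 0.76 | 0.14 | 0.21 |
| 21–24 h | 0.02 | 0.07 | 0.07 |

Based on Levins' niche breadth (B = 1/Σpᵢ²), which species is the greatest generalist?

Σp_Bᵢ² = 0.02² + 0.05² + 0.02² + 0.13² + 0.76² + 0.02² = 0.0004 + 0.0025 + 0.0004 + 0.0169 + 0.5776 + 0.0004 = 0.5982
B_B = 1 / 0.5982 = 1.6717
Σp_Dᵢ² = 0.12² + 0.19² + 0.05² + 0.43² + 0.14² + 0.07² = 0.0144 + 0.0361 + 0.0025 + 0.1849 + 0.0196 + 0.0049 = 0.2624
B_D = 1 / 0.2624 = 3.8110
Σp_Aᵢ² = 0.36² + 0.02² + 0.02² + 0.32² + 0.21² + 0.07² = 0.1296 + 0.0004 + 0.0004 + 0.1024 + 0.0441 + 0.0049 = 0.2818
B_A = 1 / 0.2818 = 3.5486
Highest B → broadest niche (most generalist): Species D (B = 3.81).

Species D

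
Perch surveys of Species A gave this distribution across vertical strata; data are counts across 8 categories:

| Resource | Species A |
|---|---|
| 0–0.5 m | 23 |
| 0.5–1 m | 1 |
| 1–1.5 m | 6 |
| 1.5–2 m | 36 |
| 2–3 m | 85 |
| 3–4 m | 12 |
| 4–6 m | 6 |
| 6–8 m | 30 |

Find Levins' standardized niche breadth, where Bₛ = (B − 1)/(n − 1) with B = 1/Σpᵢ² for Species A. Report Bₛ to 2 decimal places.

Proportions for Species A (n=199): 23/199=0.1156, 1/199=0.0050, 6/199=0.0302, 36/199=0.1809, 85/199=0.4271, 12/199=0.0603, 6/199=0.0302, 30/199=0.1508
Σpᵢ² = 0.1156² + 0.0050² + 0.0302² + 0.1809² + 0.4271² + 0.0603² + 0.0302² + 0.1508² = 0.013363 + 0.000025 + 0.000912 + 0.032725 + 0.182414 + 0.003636 + 0.000912 + 0.022741 = 0.256728
B = 1 / 0.256728 = 3.8952
Bₛ = (B − 1)/(n − 1) = (3.8952 − 1)/(8 − 1) = 2.8952/7 = 0.4136

0.41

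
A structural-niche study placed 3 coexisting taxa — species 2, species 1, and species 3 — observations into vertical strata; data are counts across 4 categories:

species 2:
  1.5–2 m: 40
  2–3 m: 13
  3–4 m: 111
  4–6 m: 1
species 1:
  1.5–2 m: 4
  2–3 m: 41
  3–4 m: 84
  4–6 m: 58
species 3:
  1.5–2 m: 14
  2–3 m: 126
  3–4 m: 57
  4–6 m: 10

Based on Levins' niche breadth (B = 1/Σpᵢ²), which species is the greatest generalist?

species 1

Proportions for species 2 (n=165): 40/165=0.2424, 13/165=0.0788, 111/165=0.6727, 1/165=0.0061
Proportions for species 1 (n=187): 4/187=0.0214, 41/187=0.2193, 84/187=0.4492, 58/187=0.3102
Proportions for species 3 (n=207): 14/207=0.0676, 126/207=0.6087, 57/207=0.2754, 10/207=0.0483
Σp_2ᵢ² = 0.2424² + 0.0788² + 0.6727² + 0.0061² = 0.058758 + 0.006209 + 0.452525 + 0.000037 = 0.517529
B_2 = 1 / 0.517529 = 1.9323
Σp_1ᵢ² = 0.0214² + 0.2193² + 0.4492² + 0.3102² = 0.000458 + 0.048092 + 0.201781 + 0.096224 = 0.346555
B_1 = 1 / 0.346555 = 2.8855
Σp_3ᵢ² = 0.0676² + 0.6087² + 0.2754² + 0.0483² = 0.004570 + 0.370516 + 0.075845 + 0.002333 = 0.453264
B_3 = 1 / 0.453264 = 2.2062
Highest B → broadest niche (most generalist): species 1 (B = 2.89).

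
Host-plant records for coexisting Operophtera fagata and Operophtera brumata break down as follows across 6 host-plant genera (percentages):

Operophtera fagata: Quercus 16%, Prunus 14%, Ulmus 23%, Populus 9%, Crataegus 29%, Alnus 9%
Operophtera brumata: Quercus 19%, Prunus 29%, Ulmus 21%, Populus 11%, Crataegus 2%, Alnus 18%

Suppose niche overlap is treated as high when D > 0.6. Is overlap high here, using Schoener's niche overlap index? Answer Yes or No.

Yes

Convert percentages to proportions (divide by 100).
Σ|p₁ᵢ − p₂ᵢ| = 0.03 + 0.15 + 0.02 + 0.02 + 0.27 + 0.09 = 0.58
D = 1 − ½ × 0.58 = 1 − 0.290 = 0.7100
D = 0.7100 > 0.6 → Yes.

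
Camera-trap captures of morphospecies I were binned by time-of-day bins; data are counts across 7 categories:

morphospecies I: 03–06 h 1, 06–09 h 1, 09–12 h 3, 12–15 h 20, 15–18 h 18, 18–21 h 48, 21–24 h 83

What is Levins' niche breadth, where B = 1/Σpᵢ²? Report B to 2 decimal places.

3.05

Proportions for morphospecies I (n=174): 1/174=0.0057, 1/174=0.0057, 3/174=0.0172, 20/174=0.1149, 18/174=0.1034, 48/174=0.2759, 83/174=0.4770
Σpᵢ² = 0.0057² + 0.0057² + 0.0172² + 0.1149² + 0.1034² + 0.2759² + 0.4770² = 0.000032 + 0.000032 + 0.000296 + 0.013202 + 0.010692 + 0.076121 + 0.227529 = 0.327904
B = 1 / 0.327904 = 3.0497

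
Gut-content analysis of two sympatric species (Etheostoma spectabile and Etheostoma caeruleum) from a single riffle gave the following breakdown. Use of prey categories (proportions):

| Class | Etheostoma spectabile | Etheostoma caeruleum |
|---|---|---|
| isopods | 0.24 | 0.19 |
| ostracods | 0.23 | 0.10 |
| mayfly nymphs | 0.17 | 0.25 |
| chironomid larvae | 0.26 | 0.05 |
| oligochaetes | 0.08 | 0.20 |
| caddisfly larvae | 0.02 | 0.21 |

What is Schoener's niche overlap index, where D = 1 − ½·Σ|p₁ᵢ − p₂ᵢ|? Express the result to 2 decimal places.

Σ|p₁ᵢ − p₂ᵢ| = 0.05 + 0.13 + 0.08 + 0.21 + 0.12 + 0.19 = 0.78
D = 1 − ½ × 0.78 = 1 − 0.390 = 0.6100

0.61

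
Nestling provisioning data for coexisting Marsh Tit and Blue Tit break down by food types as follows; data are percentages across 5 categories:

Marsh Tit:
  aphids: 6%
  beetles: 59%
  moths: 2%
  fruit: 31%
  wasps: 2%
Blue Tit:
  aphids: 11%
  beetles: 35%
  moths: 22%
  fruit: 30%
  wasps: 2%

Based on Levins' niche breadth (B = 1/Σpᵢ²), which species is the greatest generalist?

Blue Tit

Convert percentages to proportions (divide by 100).
Σp_Marsᵢ² = 0.06² + 0.59² + 0.02² + 0.31² + 0.02² = 0.0036 + 0.3481 + 0.0004 + 0.0961 + 0.0004 = 0.4486
B_Mars = 1 / 0.4486 = 2.2292
Σp_Blueᵢ² = 0.11² + 0.35² + 0.22² + 0.30² + 0.02² = 0.0121 + 0.1225 + 0.0484 + 0.0900 + 0.0004 = 0.2734
B_Blue = 1 / 0.2734 = 3.6576
Highest B → broadest niche (most generalist): Blue Tit (B = 3.66).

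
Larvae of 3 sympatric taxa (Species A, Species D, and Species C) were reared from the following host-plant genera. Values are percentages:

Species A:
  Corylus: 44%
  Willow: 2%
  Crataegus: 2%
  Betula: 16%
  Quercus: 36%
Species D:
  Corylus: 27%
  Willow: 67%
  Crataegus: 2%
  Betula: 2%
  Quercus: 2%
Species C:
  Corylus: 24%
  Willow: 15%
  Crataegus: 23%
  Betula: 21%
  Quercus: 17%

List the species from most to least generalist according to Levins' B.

Convert percentages to proportions (divide by 100).
Σp_Aᵢ² = 0.44² + 0.02² + 0.02² + 0.16² + 0.36² = 0.1936 + 0.0004 + 0.0004 + 0.0256 + 0.1296 = 0.3496
B_A = 1 / 0.3496 = 2.8604
Σp_Dᵢ² = 0.27² + 0.67² + 0.02² + 0.02² + 0.02² = 0.0729 + 0.4489 + 0.0004 + 0.0004 + 0.0004 = 0.5230
B_D = 1 / 0.5230 = 1.9120
Σp_Cᵢ² = 0.24² + 0.15² + 0.23² + 0.21² + 0.17² = 0.0576 + 0.0225 + 0.0529 + 0.0441 + 0.0289 = 0.2060
B_C = 1 / 0.2060 = 4.8544
Ranking by B (broadest → narrowest): Species C (4.85) > Species A (2.86) > Species D (1.91)

Species C > Species A > Species D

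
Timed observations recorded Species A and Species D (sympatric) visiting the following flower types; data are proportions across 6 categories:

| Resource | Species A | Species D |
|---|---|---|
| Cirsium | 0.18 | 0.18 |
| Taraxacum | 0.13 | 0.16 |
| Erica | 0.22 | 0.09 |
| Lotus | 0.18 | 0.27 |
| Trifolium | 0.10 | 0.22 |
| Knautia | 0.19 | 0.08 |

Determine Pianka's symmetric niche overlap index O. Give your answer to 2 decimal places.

Σ p₁ᵢp₂ᵢ = 0.0324 + 0.0208 + 0.0198 + 0.0486 + 0.0220 + 0.0152 = 0.1588
Σp_1ᵢ² = 0.18² + 0.13² + 0.22² + 0.18² + 0.10² + 0.19² = 0.0324 + 0.0169 + 0.0484 + 0.0324 + 0.0100 + 0.0361 = 0.1762
Σp_2ᵢ² = 0.18² + 0.16² + 0.09² + 0.27² + 0.22² + 0.08² = 0.0324 + 0.0256 + 0.0081 + 0.0729 + 0.0484 + 0.0064 = 0.1938
O = 0.1588 / √(0.1762 × 0.1938) = 0.1588 / 0.18479 = 0.8594

0.86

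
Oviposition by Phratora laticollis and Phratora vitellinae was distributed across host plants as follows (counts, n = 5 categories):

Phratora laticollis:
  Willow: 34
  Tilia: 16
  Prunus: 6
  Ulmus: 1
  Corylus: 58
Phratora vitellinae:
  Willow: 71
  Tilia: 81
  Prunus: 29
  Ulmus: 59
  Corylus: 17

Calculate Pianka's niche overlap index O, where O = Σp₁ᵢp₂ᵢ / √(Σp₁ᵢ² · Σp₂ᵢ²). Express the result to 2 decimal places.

0.56

Proportions for Phratora laticollis (n=115): 34/115=0.2957, 16/115=0.1391, 6/115=0.0522, 1/115=0.0087, 58/115=0.5043
Proportions for Phratora vitellinae (n=257): 71/257=0.2763, 81/257=0.3152, 29/257=0.1128, 59/257=0.2296, 17/257=0.0661
Σ p₁ᵢp₂ᵢ = 0.081702 + 0.043844 + 0.005888 + 0.001998 + 0.033334 = 0.166766
Σp_1ᵢ² = 0.2957² + 0.1391² + 0.0522² + 0.0087² + 0.5043² = 0.087438 + 0.019349 + 0.002725 + 0.000076 + 0.254318 = 0.363906
Σp_2ᵢ² = 0.2763² + 0.3152² + 0.1128² + 0.2296² + 0.0661² = 0.076342 + 0.099351 + 0.012724 + 0.052716 + 0.004369 = 0.245502
O = 0.166766 / √(0.363906 × 0.245502) = 0.166766 / 0.2988974 = 0.5579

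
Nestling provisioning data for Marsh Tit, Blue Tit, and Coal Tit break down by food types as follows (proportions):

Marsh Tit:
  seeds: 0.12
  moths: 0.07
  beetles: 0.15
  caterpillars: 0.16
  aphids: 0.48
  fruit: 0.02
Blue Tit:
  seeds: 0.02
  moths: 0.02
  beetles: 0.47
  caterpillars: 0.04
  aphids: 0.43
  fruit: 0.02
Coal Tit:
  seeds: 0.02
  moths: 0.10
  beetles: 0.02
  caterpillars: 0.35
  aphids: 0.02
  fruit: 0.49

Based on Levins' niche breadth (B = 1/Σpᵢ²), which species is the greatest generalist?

Σp_Marsᵢ² = 0.12² + 0.07² + 0.15² + 0.16² + 0.48² + 0.02² = 0.0144 + 0.0049 + 0.0225 + 0.0256 + 0.2304 + 0.0004 = 0.2982
B_Mars = 1 / 0.2982 = 3.3535
Σp_Blueᵢ² = 0.02² + 0.02² + 0.47² + 0.04² + 0.43² + 0.02² = 0.0004 + 0.0004 + 0.2209 + 0.0016 + 0.1849 + 0.0004 = 0.4086
B_Blue = 1 / 0.4086 = 2.4474
Σp_Coalᵢ² = 0.02² + 0.10² + 0.02² + 0.35² + 0.02² + 0.49² = 0.0004 + 0.0100 + 0.0004 + 0.1225 + 0.0004 + 0.2401 = 0.3738
B_Coal = 1 / 0.3738 = 2.6752
Highest B → broadest niche (most generalist): Marsh Tit (B = 3.35).

Marsh Tit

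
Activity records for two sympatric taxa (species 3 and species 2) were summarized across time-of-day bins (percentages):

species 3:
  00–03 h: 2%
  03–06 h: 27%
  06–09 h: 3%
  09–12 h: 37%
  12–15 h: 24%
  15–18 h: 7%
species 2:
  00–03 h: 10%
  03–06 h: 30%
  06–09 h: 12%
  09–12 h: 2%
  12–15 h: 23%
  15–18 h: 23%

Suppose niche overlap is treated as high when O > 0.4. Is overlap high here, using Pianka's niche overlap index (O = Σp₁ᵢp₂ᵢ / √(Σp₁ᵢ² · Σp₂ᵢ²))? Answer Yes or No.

Yes

Convert percentages to proportions (divide by 100).
Σ p₁ᵢp₂ᵢ = 0.0020 + 0.0810 + 0.0036 + 0.0074 + 0.0552 + 0.0161 = 0.1653
Σp_1ᵢ² = 0.02² + 0.27² + 0.03² + 0.37² + 0.24² + 0.07² = 0.0004 + 0.0729 + 0.0009 + 0.1369 + 0.0576 + 0.0049 = 0.2736
Σp_2ᵢ² = 0.10² + 0.30² + 0.12² + 0.02² + 0.23² + 0.23² = 0.0100 + 0.0900 + 0.0144 + 0.0004 + 0.0529 + 0.0529 = 0.2206
O = 0.1653 / √(0.2736 × 0.2206) = 0.1653 / 0.24567 = 0.6729
O = 0.6729 > 0.4 → Yes.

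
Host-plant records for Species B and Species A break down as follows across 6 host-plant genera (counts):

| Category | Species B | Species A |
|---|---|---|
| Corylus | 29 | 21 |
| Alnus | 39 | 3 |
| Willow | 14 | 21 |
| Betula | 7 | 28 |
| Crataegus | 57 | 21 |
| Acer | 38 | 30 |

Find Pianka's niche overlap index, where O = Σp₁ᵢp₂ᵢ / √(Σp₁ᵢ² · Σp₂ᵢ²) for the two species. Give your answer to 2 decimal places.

0.76

Proportions for Species B (n=184): 29/184=0.1576, 39/184=0.2120, 14/184=0.0761, 7/184=0.0380, 57/184=0.3098, 38/184=0.2065
Proportions for Species A (n=124): 21/124=0.1694, 3/124=0.0242, 21/124=0.1694, 28/124=0.2258, 21/124=0.1694, 30/124=0.2419
Σ p₁ᵢp₂ᵢ = 0.026697 + 0.005130 + 0.012891 + 0.008580 + 0.052480 + 0.049952 = 0.155730
Σp_1ᵢ² = 0.1576² + 0.2120² + 0.0761² + 0.0380² + 0.3098² + 0.2065² = 0.024838 + 0.044944 + 0.005791 + 0.001444 + 0.095976 + 0.042642 = 0.215635
Σp_2ᵢ² = 0.1694² + 0.0242² + 0.1694² + 0.2258² + 0.1694² + 0.2419² = 0.028696 + 0.000586 + 0.028696 + 0.050986 + 0.028696 + 0.058516 = 0.196176
O = 0.155730 / √(0.215635 × 0.196176) = 0.155730 / 0.2056755 = 0.7572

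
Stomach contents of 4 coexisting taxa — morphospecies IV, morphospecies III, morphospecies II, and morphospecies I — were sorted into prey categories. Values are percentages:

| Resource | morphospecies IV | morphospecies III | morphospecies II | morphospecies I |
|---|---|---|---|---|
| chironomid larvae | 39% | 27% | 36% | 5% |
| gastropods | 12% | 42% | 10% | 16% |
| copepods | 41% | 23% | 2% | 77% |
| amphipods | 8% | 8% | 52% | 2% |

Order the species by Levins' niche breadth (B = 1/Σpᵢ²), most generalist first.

morphospecies III > morphospecies IV > morphospecies II > morphospecies I

Convert percentages to proportions (divide by 100).
Σp_IVᵢ² = 0.39² + 0.12² + 0.41² + 0.08² = 0.1521 + 0.0144 + 0.1681 + 0.0064 = 0.3410
B_IV = 1 / 0.3410 = 2.9326
Σp_IIIᵢ² = 0.27² + 0.42² + 0.23² + 0.08² = 0.0729 + 0.1764 + 0.0529 + 0.0064 = 0.3086
B_III = 1 / 0.3086 = 3.2404
Σp_IIᵢ² = 0.36² + 0.10² + 0.02² + 0.52² = 0.1296 + 0.0100 + 0.0004 + 0.2704 = 0.4104
B_II = 1 / 0.4104 = 2.4366
Σp_Iᵢ² = 0.05² + 0.16² + 0.77² + 0.02² = 0.0025 + 0.0256 + 0.5929 + 0.0004 = 0.6214
B_I = 1 / 0.6214 = 1.6093
Ranking by B (broadest → narrowest): morphospecies III (3.24) > morphospecies IV (2.93) > morphospecies II (2.44) > morphospecies I (1.61)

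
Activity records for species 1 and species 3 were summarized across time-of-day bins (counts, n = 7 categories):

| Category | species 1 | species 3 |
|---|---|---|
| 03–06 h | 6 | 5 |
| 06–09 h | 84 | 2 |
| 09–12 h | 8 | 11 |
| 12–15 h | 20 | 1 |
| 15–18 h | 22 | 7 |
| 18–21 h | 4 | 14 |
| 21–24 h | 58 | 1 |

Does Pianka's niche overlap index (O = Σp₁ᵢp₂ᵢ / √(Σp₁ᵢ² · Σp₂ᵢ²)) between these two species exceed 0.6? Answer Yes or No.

Proportions for species 1 (n=202): 6/202=0.0297, 84/202=0.4158, 8/202=0.0396, 20/202=0.0990, 22/202=0.1089, 4/202=0.0198, 58/202=0.2871
Proportions for species 3 (n=41): 5/41=0.1220, 2/41=0.0488, 11/41=0.2683, 1/41=0.0244, 7/41=0.1707, 14/41=0.3415, 1/41=0.0244
Σ p₁ᵢp₂ᵢ = 0.003623 + 0.020291 + 0.010625 + 0.002416 + 0.018589 + 0.006762 + 0.007005 = 0.069311
Σp_1ᵢ² = 0.0297² + 0.4158² + 0.0396² + 0.0990² + 0.1089² + 0.0198² + 0.2871² = 0.000882 + 0.172890 + 0.001568 + 0.009801 + 0.011859 + 0.000392 + 0.082426 = 0.279818
Σp_2ᵢ² = 0.1220² + 0.0488² + 0.2683² + 0.0244² + 0.1707² + 0.3415² + 0.0244² = 0.014884 + 0.002381 + 0.071985 + 0.000595 + 0.029138 + 0.116622 + 0.000595 = 0.236200
O = 0.069311 / √(0.279818 × 0.236200) = 0.069311 / 0.2570856 = 0.2696
O = 0.2696 < 0.6 → No.

No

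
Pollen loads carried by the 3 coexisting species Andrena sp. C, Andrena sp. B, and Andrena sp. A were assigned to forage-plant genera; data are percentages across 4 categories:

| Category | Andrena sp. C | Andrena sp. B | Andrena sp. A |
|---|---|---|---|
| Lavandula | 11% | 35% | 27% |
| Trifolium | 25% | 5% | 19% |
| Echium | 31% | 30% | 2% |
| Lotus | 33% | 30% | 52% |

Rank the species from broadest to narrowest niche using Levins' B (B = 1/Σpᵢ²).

Convert percentages to proportions (divide by 100).
Σp_Cᵢ² = 0.11² + 0.25² + 0.31² + 0.33² = 0.0121 + 0.0625 + 0.0961 + 0.1089 = 0.2796
B_C = 1 / 0.2796 = 3.5765
Σp_Bᵢ² = 0.35² + 0.05² + 0.30² + 0.30² = 0.1225 + 0.0025 + 0.0900 + 0.0900 = 0.3050
B_B = 1 / 0.3050 = 3.2787
Σp_Aᵢ² = 0.27² + 0.19² + 0.02² + 0.52² = 0.0729 + 0.0361 + 0.0004 + 0.2704 = 0.3798
B_A = 1 / 0.3798 = 2.6330
Ranking by B (broadest → narrowest): Andrena sp. C (3.58) > Andrena sp. B (3.28) > Andrena sp. A (2.63)

Andrena sp. C > Andrena sp. B > Andrena sp. A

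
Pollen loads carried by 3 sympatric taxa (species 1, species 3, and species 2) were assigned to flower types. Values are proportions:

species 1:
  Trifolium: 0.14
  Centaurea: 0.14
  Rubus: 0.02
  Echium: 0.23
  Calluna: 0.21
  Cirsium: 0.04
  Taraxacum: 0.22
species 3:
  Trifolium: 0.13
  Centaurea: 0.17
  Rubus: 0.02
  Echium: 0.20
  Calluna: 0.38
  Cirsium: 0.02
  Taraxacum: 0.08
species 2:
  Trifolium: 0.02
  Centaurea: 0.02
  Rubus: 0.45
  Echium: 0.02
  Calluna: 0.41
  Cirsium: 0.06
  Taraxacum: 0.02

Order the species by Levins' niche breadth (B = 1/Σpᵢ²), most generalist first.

Σp_1ᵢ² = 0.14² + 0.14² + 0.02² + 0.23² + 0.21² + 0.04² + 0.22² = 0.0196 + 0.0196 + 0.0004 + 0.0529 + 0.0441 + 0.0016 + 0.0484 = 0.1866
B_1 = 1 / 0.1866 = 5.3591
Σp_3ᵢ² = 0.13² + 0.17² + 0.02² + 0.20² + 0.38² + 0.02² + 0.08² = 0.0169 + 0.0289 + 0.0004 + 0.0400 + 0.1444 + 0.0004 + 0.0064 = 0.2374
B_3 = 1 / 0.2374 = 4.2123
Σp_2ᵢ² = 0.02² + 0.02² + 0.45² + 0.02² + 0.41² + 0.06² + 0.02² = 0.0004 + 0.0004 + 0.2025 + 0.0004 + 0.1681 + 0.0036 + 0.0004 = 0.3758
B_2 = 1 / 0.3758 = 2.6610
Ranking by B (broadest → narrowest): species 1 (5.36) > species 3 (4.21) > species 2 (2.66)

species 1 > species 3 > species 2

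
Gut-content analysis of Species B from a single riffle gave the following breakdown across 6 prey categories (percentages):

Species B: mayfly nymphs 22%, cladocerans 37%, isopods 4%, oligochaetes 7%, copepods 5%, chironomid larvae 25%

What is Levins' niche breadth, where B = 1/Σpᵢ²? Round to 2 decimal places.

Convert percentages to proportions (divide by 100).
Σpᵢ² = 0.22² + 0.37² + 0.04² + 0.07² + 0.05² + 0.25² = 0.0484 + 0.1369 + 0.0016 + 0.0049 + 0.0025 + 0.0625 = 0.2568
B = 1 / 0.2568 = 3.8941

3.89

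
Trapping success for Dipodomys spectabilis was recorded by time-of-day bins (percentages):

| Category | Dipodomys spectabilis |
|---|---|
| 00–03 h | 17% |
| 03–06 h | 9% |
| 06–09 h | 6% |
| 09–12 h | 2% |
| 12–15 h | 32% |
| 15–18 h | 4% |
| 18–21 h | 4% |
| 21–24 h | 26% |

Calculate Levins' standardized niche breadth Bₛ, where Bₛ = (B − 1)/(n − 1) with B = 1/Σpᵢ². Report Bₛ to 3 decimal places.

0.524

Convert percentages to proportions (divide by 100).
Σpᵢ² = 0.17² + 0.09² + 0.06² + 0.02² + 0.32² + 0.04² + 0.04² + 0.26² = 0.0289 + 0.0081 + 0.0036 + 0.0004 + 0.1024 + 0.0016 + 0.0016 + 0.0676 = 0.2142
B = 1 / 0.2142 = 4.66853
Bₛ = (B − 1)/(n − 1) = (4.66853 − 1)/(8 − 1) = 3.66853/7 = 0.52408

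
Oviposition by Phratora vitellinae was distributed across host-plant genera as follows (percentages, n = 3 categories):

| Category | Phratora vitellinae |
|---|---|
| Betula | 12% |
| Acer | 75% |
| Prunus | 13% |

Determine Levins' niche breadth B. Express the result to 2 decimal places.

1.68

Convert percentages to proportions (divide by 100).
Σpᵢ² = 0.12² + 0.75² + 0.13² = 0.0144 + 0.5625 + 0.0169 = 0.5938
B = 1 / 0.5938 = 1.6841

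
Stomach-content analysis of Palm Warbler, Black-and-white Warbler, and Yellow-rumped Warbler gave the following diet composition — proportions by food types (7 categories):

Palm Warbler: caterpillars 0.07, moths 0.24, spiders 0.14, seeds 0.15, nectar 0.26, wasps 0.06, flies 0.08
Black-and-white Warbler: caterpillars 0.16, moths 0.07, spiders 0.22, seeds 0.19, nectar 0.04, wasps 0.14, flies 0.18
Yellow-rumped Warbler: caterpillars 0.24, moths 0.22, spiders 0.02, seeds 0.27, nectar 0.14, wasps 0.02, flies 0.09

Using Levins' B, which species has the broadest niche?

Black-and-white Warbler

Σp_Palmᵢ² = 0.07² + 0.24² + 0.14² + 0.15² + 0.26² + 0.06² + 0.08² = 0.0049 + 0.0576 + 0.0196 + 0.0225 + 0.0676 + 0.0036 + 0.0064 = 0.1822
B_Palm = 1 / 0.1822 = 5.4885
Σp_Blacᵢ² = 0.16² + 0.07² + 0.22² + 0.19² + 0.04² + 0.14² + 0.18² = 0.0256 + 0.0049 + 0.0484 + 0.0361 + 0.0016 + 0.0196 + 0.0324 = 0.1686
B_Blac = 1 / 0.1686 = 5.9312
Σp_Yellᵢ² = 0.24² + 0.22² + 0.02² + 0.27² + 0.14² + 0.02² + 0.09² = 0.0576 + 0.0484 + 0.0004 + 0.0729 + 0.0196 + 0.0004 + 0.0081 = 0.2074
B_Yell = 1 / 0.2074 = 4.8216
Highest B → broadest niche (most generalist): Black-and-white Warbler (B = 5.93).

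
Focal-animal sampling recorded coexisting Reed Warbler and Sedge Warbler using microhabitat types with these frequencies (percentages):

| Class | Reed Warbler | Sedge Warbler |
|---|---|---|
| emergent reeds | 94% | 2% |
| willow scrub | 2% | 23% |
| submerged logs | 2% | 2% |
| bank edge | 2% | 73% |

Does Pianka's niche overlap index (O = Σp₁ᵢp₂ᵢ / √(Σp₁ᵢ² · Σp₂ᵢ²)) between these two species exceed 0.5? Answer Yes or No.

Convert percentages to proportions (divide by 100).
Σ p₁ᵢp₂ᵢ = 0.0188 + 0.0046 + 0.0004 + 0.0146 = 0.0384
Σp_1ᵢ² = 0.94² + 0.02² + 0.02² + 0.02² = 0.8836 + 0.0004 + 0.0004 + 0.0004 = 0.8848
Σp_2ᵢ² = 0.02² + 0.23² + 0.02² + 0.73² = 0.0004 + 0.0529 + 0.0004 + 0.5329 = 0.5866
O = 0.0384 / √(0.8848 × 0.5866) = 0.0384 / 0.72043 = 0.0533
O = 0.0533 < 0.5 → No.

No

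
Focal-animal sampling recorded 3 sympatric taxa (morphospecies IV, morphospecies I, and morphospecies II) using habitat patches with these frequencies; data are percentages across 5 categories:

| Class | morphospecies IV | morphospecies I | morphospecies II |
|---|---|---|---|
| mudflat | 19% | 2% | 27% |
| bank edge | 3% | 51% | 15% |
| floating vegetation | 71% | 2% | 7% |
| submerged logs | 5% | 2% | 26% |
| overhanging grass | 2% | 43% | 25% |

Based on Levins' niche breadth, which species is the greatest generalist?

morphospecies II

Convert percentages to proportions (divide by 100).
Σp_IVᵢ² = 0.19² + 0.03² + 0.71² + 0.05² + 0.02² = 0.0361 + 0.0009 + 0.5041 + 0.0025 + 0.0004 = 0.5440
B_IV = 1 / 0.5440 = 1.8382
Σp_Iᵢ² = 0.02² + 0.51² + 0.02² + 0.02² + 0.43² = 0.0004 + 0.2601 + 0.0004 + 0.0004 + 0.1849 = 0.4462
B_I = 1 / 0.4462 = 2.2411
Σp_IIᵢ² = 0.27² + 0.15² + 0.07² + 0.26² + 0.25² = 0.0729 + 0.0225 + 0.0049 + 0.0676 + 0.0625 = 0.2304
B_II = 1 / 0.2304 = 4.3403
Highest B → broadest niche (most generalist): morphospecies II (B = 4.34).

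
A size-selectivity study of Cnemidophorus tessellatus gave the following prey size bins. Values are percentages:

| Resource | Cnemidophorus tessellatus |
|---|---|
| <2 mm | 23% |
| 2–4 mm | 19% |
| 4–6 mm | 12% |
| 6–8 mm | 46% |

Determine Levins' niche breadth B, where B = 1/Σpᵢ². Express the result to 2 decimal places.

Convert percentages to proportions (divide by 100).
Σpᵢ² = 0.23² + 0.19² + 0.12² + 0.46² = 0.0529 + 0.0361 + 0.0144 + 0.2116 = 0.3150
B = 1 / 0.3150 = 3.1746

3.17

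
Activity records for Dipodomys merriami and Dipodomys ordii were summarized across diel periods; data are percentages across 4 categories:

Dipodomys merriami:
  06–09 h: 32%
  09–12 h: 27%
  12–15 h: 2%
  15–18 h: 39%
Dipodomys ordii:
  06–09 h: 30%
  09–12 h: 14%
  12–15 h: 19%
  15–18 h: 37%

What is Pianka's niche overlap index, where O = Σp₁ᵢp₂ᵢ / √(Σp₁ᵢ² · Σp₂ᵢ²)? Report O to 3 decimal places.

Convert percentages to proportions (divide by 100).
Σ p₁ᵢp₂ᵢ = 0.0960 + 0.0378 + 0.0038 + 0.1443 = 0.2819
Σp_1ᵢ² = 0.32² + 0.27² + 0.02² + 0.39² = 0.1024 + 0.0729 + 0.0004 + 0.1521 = 0.3278
Σp_2ᵢ² = 0.30² + 0.14² + 0.19² + 0.37² = 0.0900 + 0.0196 + 0.0361 + 0.1369 = 0.2826
O = 0.2819 / √(0.3278 × 0.2826) = 0.2819 / 0.304362 = 0.92620

0.926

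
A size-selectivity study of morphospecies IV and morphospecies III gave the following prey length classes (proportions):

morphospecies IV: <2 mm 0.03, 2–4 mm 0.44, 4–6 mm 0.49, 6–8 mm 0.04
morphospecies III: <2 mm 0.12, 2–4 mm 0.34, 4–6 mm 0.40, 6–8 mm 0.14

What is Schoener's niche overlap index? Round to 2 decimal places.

0.81

Σ|p₁ᵢ − p₂ᵢ| = 0.09 + 0.10 + 0.09 + 0.10 = 0.38
D = 1 − ½ × 0.38 = 1 − 0.190 = 0.8100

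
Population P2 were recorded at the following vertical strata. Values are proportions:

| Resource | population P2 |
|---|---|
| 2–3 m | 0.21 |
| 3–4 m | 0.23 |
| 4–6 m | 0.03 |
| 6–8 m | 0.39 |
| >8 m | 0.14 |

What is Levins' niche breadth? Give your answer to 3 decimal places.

3.709

Σpᵢ² = 0.21² + 0.23² + 0.03² + 0.39² + 0.14² = 0.0441 + 0.0529 + 0.0009 + 0.1521 + 0.0196 = 0.2696
B = 1 / 0.2696 = 3.70920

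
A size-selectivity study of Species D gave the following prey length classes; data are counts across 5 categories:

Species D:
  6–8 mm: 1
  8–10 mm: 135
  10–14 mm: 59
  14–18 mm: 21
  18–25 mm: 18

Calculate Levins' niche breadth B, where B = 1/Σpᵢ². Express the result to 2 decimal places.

Proportions for Species D (n=234): 1/234=0.0043, 135/234=0.5769, 59/234=0.2521, 21/234=0.0897, 18/234=0.0769
Σpᵢ² = 0.0043² + 0.5769² + 0.2521² + 0.0897² + 0.0769² = 0.000018 + 0.332814 + 0.063554 + 0.008046 + 0.005914 = 0.410346
B = 1 / 0.410346 = 2.4370

2.44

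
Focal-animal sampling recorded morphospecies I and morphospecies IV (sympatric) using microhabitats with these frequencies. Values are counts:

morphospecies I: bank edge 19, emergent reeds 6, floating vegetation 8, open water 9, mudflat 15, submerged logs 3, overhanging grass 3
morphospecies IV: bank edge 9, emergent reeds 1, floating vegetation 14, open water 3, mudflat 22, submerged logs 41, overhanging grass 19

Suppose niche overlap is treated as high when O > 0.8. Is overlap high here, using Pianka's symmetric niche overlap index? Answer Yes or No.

No

Proportions for morphospecies I (n=63): 19/63=0.3016, 6/63=0.0952, 8/63=0.1270, 9/63=0.1429, 15/63=0.2381, 3/63=0.0476, 3/63=0.0476
Proportions for morphospecies IV (n=109): 9/109=0.0826, 1/109=0.0092, 14/109=0.1284, 3/109=0.0275, 22/109=0.2018, 41/109=0.3761, 19/109=0.1743
Σ p₁ᵢp₂ᵢ = 0.024912 + 0.000876 + 0.016307 + 0.003930 + 0.048049 + 0.017902 + 0.008297 = 0.120273
Σp_1ᵢ² = 0.3016² + 0.0952² + 0.1270² + 0.1429² + 0.2381² + 0.0476² + 0.0476² = 0.090963 + 0.009063 + 0.016129 + 0.020420 + 0.056692 + 0.002266 + 0.002266 = 0.197799
Σp_2ᵢ² = 0.0826² + 0.0092² + 0.1284² + 0.0275² + 0.2018² + 0.3761² + 0.1743² = 0.006823 + 0.000085 + 0.016487 + 0.000756 + 0.040723 + 0.141451 + 0.030380 = 0.236705
O = 0.120273 / √(0.197799 × 0.236705) = 0.120273 / 0.2163793 = 0.5558
O = 0.5558 < 0.8 → No.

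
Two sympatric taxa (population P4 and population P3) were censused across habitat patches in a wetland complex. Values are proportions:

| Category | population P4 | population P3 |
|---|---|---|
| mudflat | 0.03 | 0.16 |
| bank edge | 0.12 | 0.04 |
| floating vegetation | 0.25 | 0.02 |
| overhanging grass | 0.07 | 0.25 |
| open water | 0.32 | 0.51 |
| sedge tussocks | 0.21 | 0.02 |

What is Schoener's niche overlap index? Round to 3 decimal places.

0.500

Σ|p₁ᵢ − p₂ᵢ| = 0.13 + 0.08 + 0.23 + 0.18 + 0.19 + 0.19 = 1.00
D = 1 − ½ × 1.00 = 1 − 0.500 = 0.50000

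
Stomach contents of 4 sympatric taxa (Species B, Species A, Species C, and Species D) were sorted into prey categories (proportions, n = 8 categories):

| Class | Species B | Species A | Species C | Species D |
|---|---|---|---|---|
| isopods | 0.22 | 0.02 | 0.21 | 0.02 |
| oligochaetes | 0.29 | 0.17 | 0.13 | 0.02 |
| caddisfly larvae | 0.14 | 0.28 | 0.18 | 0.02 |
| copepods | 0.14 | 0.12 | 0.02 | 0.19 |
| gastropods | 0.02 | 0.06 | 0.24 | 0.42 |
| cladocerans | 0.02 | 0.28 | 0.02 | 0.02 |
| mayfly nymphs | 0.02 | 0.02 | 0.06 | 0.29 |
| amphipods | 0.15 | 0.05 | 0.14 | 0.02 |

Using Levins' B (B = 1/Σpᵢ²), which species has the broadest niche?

Σp_Bᵢ² = 0.22² + 0.29² + 0.14² + 0.14² + 0.02² + 0.02² + 0.02² + 0.15² = 0.0484 + 0.0841 + 0.0196 + 0.0196 + 0.0004 + 0.0004 + 0.0004 + 0.0225 = 0.1954
B_B = 1 / 0.1954 = 5.1177
Σp_Aᵢ² = 0.02² + 0.17² + 0.28² + 0.12² + 0.06² + 0.28² + 0.02² + 0.05² = 0.0004 + 0.0289 + 0.0784 + 0.0144 + 0.0036 + 0.0784 + 0.0004 + 0.0025 = 0.2070
B_A = 1 / 0.2070 = 4.8309
Σp_Cᵢ² = 0.21² + 0.13² + 0.18² + 0.02² + 0.24² + 0.02² + 0.06² + 0.14² = 0.0441 + 0.0169 + 0.0324 + 0.0004 + 0.0576 + 0.0004 + 0.0036 + 0.0196 = 0.1750
B_C = 1 / 0.1750 = 5.7143
Σp_Dᵢ² = 0.02² + 0.02² + 0.02² + 0.19² + 0.42² + 0.02² + 0.29² + 0.02² = 0.0004 + 0.0004 + 0.0004 + 0.0361 + 0.1764 + 0.0004 + 0.0841 + 0.0004 = 0.2986
B_D = 1 / 0.2986 = 3.3490
Highest B → broadest niche (most generalist): Species C (B = 5.71).

Species C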